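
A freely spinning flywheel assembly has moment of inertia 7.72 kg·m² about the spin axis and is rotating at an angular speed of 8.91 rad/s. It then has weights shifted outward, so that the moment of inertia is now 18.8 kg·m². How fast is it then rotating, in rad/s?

ω₂ ≈ 3.66 rad/s

No external torque acts about the spin axis, so angular momentum is conserved.
ω₂ = I₁ω₁ / I₂ = (7.720)(8.91 rad/s) / (18.80) = 3.659 rad/s.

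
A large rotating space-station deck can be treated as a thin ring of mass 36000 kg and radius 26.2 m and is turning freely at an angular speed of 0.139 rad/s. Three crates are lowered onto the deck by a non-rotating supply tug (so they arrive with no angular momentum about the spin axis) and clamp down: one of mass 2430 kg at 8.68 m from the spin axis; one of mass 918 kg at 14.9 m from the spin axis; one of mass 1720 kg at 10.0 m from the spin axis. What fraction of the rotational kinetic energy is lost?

fraction ≈ 0.0221

The added mass arrives with no angular momentum about the spin axis, and any external torque about the spin axis is negligible, so the system's angular momentum is conserved.
I_p = (36000)(26.2)² = 2.471e+07 kg·m².
Added inertia Σmr² = (2430)(8.68)² + (918)(14.9)² + (1720)(10.0)² = 5.589e+05 kg·m²; I_f = 2.471e+07 + 5.589e+05 = 2.527e+07 kg·m².
ω_f = I_p ω_i / I_f = (2.471e+07)(0.139) / 2.527e+07 = 0.1359 rad/s.
KE_i = ½(2.471e+07)(0.1390 rad/s)² = 2.387e+05 J; KE_f = ½(2.527e+07)(0.1359)² = 2.334e+05 J.
Fraction lost = 0.02212.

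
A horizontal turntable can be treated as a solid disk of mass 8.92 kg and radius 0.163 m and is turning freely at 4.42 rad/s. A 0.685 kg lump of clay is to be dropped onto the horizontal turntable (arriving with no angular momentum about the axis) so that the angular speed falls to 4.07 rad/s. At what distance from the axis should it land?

r ≈ 0.122 m

The added mass arrives with no angular momentum about the axis, and any external torque about the axis is negligible, so the system's angular momentum is conserved.
I_p = ½(8.92)(0.163)² = 0.1185 kg·m².
I_p ω_i = (I_p + m r²) ω_f ⇒ m r² = I_p(ω_i/ω_f − 1) = 0.1185(4.42/4.07 − 1) = 0.01019 kg·m².
r = √(0.01019/0.685) = 0.1220 m.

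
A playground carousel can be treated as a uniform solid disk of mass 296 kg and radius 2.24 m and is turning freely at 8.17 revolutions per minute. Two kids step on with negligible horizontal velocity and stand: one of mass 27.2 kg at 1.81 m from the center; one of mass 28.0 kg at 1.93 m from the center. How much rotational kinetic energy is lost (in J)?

The added mass arrives with no angular momentum about the center, and any external torque about the center is negligible, so the system's angular momentum is conserved.
I_p = ½(296)(2.24)² = 742.6 kg·m².
Added inertia Σmr² = (27.2)(1.81)² + (28.0)(1.93)² = 193.4 kg·m²; I_f = 742.6 + 193.4 = 936.0 kg·m².
ω_f = I_p ω_i / I_f = (742.6)(8.17) / 936.0 = 6.482 rpm.
KE_i = ½(742.6)(0.8556 rad/s)² = 271.8 J; KE_f = ½(936.0)(0.6788)² = 215.6 J.

energy lost ≈ 56.2 J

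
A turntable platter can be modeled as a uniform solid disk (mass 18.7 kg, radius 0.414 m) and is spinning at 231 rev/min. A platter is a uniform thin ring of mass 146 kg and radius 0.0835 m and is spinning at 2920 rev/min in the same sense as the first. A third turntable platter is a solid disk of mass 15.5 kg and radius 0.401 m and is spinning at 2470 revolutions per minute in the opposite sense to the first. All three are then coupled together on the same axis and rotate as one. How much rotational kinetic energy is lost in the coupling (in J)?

ΔKE lost ≈ 89600 J

The coupling torques are internal; angular momentum about the shared axis is conserved.
Moments of inertia: I_A = ½(18.7)(0.414)² = 1.603 kg·m²; I_B = (146)(0.0835)² = 1.018 kg·m²; I_C = ½(15.5)(0.401)² = 1.246 kg·m².
Taking A's sense as positive: L = (1.603)(231) + (1.018)(2920) − (1.246)(2470) = 264.5 kg·m²·rpm.
Combined I = 1.603 + 1.018 + 1.246 = 3.867 kg·m².
ω_f = L / I = 264.5 / 3.867 = 68.40 rpm.
KE_i = ½ΣIω² = 89750 J; KE_f = ½(3.867)(7.162)² = 99.18 J.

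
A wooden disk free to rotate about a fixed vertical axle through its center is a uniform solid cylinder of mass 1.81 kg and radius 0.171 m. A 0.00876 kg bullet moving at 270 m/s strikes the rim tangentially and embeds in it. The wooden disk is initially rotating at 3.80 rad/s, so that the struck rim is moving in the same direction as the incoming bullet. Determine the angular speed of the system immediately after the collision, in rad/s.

About the axle the impulsive forces during the collision are internal, so angular momentum about that axis is conserved.
I_p = ½(1.81)(0.171)² = 0.02646 kg·m². Taking the sense of the bullet's angular momentum as positive, L_{bullet} = m v R = (0.00876)(270)(0.171) = 0.4044 kg·m²/s.
L_i = +I_p ω_p + m v R = +(0.02646)(3.80) + 0.4044 = 0.5050 kg·m²/s.
After sticking, I_f = I_p + m R² = 0.02646 + (0.00876)(0.171)² = 0.02672 kg·m².
ω_f = L_i / I_f = 0.5050 / 0.02672 = 18.90 rad/s.

|ω_f| ≈ 18.9 rad/s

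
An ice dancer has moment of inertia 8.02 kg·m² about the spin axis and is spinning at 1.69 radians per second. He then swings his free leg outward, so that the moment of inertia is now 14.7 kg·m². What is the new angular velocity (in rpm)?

ω₂ ≈ 8.80 rpm

With no external torque about the axis, L is conserved: I₁ω₁ = I₂ω₂.
ω₂ = I₁ω₁ / I₂ = (8.020)(1.69 rad/s) / (14.70) = 0.9220 rad/s = 8.805 rpm.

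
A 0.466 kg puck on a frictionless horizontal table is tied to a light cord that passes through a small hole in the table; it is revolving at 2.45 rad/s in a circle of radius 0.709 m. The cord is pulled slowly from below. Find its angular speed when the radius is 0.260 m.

ω₂ ≈ 18.2 rad/s

The constraining force is radial, so m r² ω about the center is conserved.
ω₂ = ω₁ (r₁/r₂)² = (2.45)(0.709/0.260)² = 18.22 rad/s.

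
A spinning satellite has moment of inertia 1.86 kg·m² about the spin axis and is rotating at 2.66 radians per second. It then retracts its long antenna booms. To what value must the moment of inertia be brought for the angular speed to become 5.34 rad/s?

Angular momentum about the spin axis is conserved since the torque about it is zero.
I₂ = I₁ω₁ / ω₂ = (1.86)(2.66) / (5.34) = 0.9265 kg·m².

I₂ ≈ 0.927 kg·m²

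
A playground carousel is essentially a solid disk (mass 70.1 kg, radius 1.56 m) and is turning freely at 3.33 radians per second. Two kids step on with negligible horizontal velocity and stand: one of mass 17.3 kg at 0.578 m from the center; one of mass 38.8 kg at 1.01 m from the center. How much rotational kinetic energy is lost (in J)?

No external torque acts about the center; L_before = L_after.
I_p = ½(70.1)(1.56)² = 85.30 kg·m².
Added inertia Σmr² = (17.3)(0.578)² + (38.8)(1.01)² = 45.36 kg·m²; I_f = 85.30 + 45.36 = 130.7 kg·m².
ω_f = I_p ω_i / I_f = (85.30)(3.33) / 130.7 = 2.174 rad/s.
KE_i = ½(85.30)(3.330 rad/s)² = 472.9 J; KE_f = ½(130.7)(2.174)² = 308.7 J.

energy lost ≈ 164 J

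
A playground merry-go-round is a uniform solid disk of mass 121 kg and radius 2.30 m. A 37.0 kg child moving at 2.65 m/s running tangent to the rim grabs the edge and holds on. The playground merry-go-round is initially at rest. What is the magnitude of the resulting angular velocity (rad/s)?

The axle reaction passes through the axle and exerts no torque about it; angular momentum about the axle is conserved through the impact.
I_p = ½(121)(2.30)² = 320.0 kg·m². Taking the sense of the child's angular momentum as positive, L_{child} = m v R = (37.0)(2.65)(2.30) = 225.5 kg·m²/s.
L_i = 0 + 225.5 = 225.5 kg·m²/s.
After sticking, I_f = I_p + m R² = 320.0 + (37.0)(2.30)² = 515.8 kg·m².
ω_f = L_i / I_f = 225.5 / 515.8 = 0.4372 rad/s.

|ω_f| ≈ 0.437 rad/s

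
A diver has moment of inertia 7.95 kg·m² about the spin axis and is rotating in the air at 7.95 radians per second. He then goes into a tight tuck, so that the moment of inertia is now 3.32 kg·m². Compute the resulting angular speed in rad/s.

No external torque acts about the spin axis, so angular momentum is conserved.
ω₂ = I₁ω₁ / I₂ = (7.950)(7.95 rad/s) / (3.320) = 19.04 rad/s.

ω₂ ≈ 19.0 rad/s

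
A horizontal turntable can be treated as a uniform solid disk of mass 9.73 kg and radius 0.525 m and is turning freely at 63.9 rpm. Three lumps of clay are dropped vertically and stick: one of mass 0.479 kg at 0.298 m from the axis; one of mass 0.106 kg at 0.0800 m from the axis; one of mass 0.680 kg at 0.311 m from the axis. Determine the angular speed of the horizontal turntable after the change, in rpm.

The added mass arrives with no angular momentum about the axis, and any external torque about the axis is negligible, so the system's angular momentum is conserved.
I_p = ½(9.73)(0.525)² = 1.341 kg·m².
Added inertia Σmr² = (0.479)(0.298)² + (0.106)(0.0800)² + (0.680)(0.311)² = 0.1090 kg·m²; I_f = 1.341 + 0.1090 = 1.450 kg·m².
ω_f = I_p ω_i / I_f = (1.341)(63.9) / 1.450 = 59.10 rpm.

ω_f ≈ 59.1 rpm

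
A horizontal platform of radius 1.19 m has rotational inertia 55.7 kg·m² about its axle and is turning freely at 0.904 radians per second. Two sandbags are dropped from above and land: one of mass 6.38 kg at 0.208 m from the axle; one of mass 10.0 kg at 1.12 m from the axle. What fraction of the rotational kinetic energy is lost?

fraction ≈ 0.187

The added mass arrives with no angular momentum about the axle, and any external torque about the axle is negligible, so the system's angular momentum is conserved.
Added inertia Σmr² = (6.38)(0.208)² + (10.0)(1.12)² = 12.82 kg·m²; I_f = 55.70 + 12.82 = 68.52 kg·m².
ω_f = I_p ω_i / I_f = (55.70)(0.904) / 68.52 = 0.7349 rad/s.
KE_i = ½(55.70)(0.9040 rad/s)² = 22.76 J; KE_f = ½(68.52)(0.7349)² = 18.50 J.
Fraction lost = 0.1871.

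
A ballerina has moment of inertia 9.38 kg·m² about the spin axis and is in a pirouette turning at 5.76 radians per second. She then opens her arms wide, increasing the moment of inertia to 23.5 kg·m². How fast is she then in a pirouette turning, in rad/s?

ω₂ ≈ 2.30 rad/s

No external torque acts about the spin axis, so angular momentum is conserved.
ω₂ = I₁ω₁ / I₂ = (9.380)(5.76 rad/s) / (23.50) = 2.299 rad/s.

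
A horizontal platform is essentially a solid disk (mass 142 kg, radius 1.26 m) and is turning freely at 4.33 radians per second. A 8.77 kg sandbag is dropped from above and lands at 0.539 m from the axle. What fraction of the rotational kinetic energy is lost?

fraction ≈ 0.0221

The added mass arrives with no angular momentum about the axle, and any external torque about the axle is negligible, so the system's angular momentum is conserved.
I_p = ½(142)(1.26)² = 112.7 kg·m².
Added inertia Σmr² = (8.77)(0.539)² = 2.548 kg·m²; I_f = 112.7 + 2.548 = 115.3 kg·m².
ω_f = I_p ω_i / I_f = (112.7)(4.33) / 115.3 = 4.234 rad/s.
KE_i = ½(112.7)(4.330 rad/s)² = 1057 J; KE_f = ½(115.3)(4.234)² = 1033 J.
Fraction lost = 0.02210.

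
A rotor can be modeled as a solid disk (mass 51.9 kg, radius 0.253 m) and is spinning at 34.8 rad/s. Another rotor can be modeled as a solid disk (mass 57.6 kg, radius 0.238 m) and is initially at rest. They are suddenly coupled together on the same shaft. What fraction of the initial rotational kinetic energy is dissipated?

fraction ≈ 0.495

No external torque acts about the common axis, so total angular momentum is conserved.
Moments of inertia: I_A = ½(51.9)(0.253)² = 1.661 kg·m²; I_B = ½(57.6)(0.238)² = 1.631 kg·m².
Taking A's sense as positive: L = (1.661)(34.8) = 57.80 kg·m²·rad/s.
Combined I = 1.661 + 1.631 = 3.292 kg·m².
ω_f = L / I = 57.80 / 3.292 = 17.56 rad/s.
KE_i = ½ΣIω² = 1006 J; KE_f = ½(3.292)(17.56)² = 507.4 J.
Fraction dissipated = (KE_i − KE_f)/KE_i = 0.4955.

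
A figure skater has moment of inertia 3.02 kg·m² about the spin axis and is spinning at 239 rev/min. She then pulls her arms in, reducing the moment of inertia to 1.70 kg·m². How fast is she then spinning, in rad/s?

No external torque acts about the spin axis, so angular momentum is conserved.
ω₂ = I₁ω₁ / I₂ = (3.020)(239 rpm) / (1.700) = 424.6 rpm = 44.46 rad/s.

ω₂ ≈ 44.5 rad/s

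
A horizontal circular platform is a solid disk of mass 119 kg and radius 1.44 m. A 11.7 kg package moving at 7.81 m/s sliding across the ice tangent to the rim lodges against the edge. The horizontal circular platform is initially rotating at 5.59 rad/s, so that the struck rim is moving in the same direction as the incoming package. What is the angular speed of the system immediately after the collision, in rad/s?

|ω_f| ≈ 5.56 rad/s

About the central axle the impulsive forces during the collision are internal, so angular momentum about that axis is conserved.
I_p = ½(119)(1.44)² = 123.4 kg·m². Taking the sense of the package's angular momentum as positive, L_{package} = m v R = (11.7)(7.81)(1.44) = 131.6 kg·m²/s.
L_i = +I_p ω_p + m v R = +(123.4)(5.59) + 131.6 = 821.3 kg·m²/s.
After sticking, I_f = I_p + m R² = 123.4 + (11.7)(1.44)² = 147.6 kg·m².
ω_f = L_i / I_f = 821.3 / 147.6 = 5.563 rad/s.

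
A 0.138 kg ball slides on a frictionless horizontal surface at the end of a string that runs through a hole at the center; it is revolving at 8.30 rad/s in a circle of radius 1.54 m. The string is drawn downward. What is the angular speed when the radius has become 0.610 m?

ω₂ ≈ 52.9 rad/s

The constraining force is radial, so m r² ω about the center is conserved.
ω₂ = ω₁ (r₁/r₂)² = (8.30)(1.54/0.610)² = 52.90 rad/s.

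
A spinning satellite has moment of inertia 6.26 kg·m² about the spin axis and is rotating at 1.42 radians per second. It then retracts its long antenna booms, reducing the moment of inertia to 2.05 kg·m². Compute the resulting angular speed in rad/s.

No external torque acts about the spin axis, so angular momentum is conserved.
ω₂ = I₁ω₁ / I₂ = (6.260)(1.42 rad/s) / (2.050) = 4.336 rad/s.

ω₂ ≈ 4.34 rad/s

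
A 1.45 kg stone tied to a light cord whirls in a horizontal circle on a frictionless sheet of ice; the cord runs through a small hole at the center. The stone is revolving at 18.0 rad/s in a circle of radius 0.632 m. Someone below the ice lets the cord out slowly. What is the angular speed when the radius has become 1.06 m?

The constraining force is radial, so m r² ω about the center is conserved.
ω₂ = ω₁ (r₁/r₂)² = (18.0)(0.632/1.06)² = 6.399 rad/s.

ω₂ ≈ 6.40 rad/s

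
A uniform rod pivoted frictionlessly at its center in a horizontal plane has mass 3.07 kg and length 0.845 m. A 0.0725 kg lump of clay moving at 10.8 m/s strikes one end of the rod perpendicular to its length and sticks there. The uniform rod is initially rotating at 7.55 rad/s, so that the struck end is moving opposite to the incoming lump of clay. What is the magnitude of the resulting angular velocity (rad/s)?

About the pivot the impulsive forces during the collision are internal, so angular momentum about that axis is conserved.
I_p = (1/12)(3.07)(0.845)² = 0.1827 kg·m². Taking the sense of the lump of clay's angular momentum as positive, L_{lump} = m v R = (0.0725)(10.8)(0.845/2) = 0.3308 kg·m²/s.
L_i = −I_p ω_p + m v R = −(0.1827)(7.55) + 0.3308 = -1.048 kg·m²/s.
After sticking, I_f = I_p + m R² = 0.1827 + (0.0725)(0.845/2)² = 0.1956 kg·m².
ω_f = L_i / I_f = -1.048 / 0.1956 = -5.359 rad/s.

|ω_f| ≈ 5.36 rad/s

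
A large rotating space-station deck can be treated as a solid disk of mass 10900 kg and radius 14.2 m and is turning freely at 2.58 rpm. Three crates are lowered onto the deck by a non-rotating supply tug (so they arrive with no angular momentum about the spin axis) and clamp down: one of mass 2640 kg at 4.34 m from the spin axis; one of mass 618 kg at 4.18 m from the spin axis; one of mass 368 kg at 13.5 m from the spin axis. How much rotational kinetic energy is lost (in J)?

energy lost ≈ 4170 J

No external torque acts about the spin axis; L_before = L_after.
I_p = ½(10900)(14.2)² = 1.099e+06 kg·m².
Added inertia Σmr² = (2640)(4.34)² + (618)(4.18)² + (368)(13.5)² = 1.276e+05 kg·m²; I_f = 1.099e+06 + 1.276e+05 = 1.227e+06 kg·m².
ω_f = I_p ω_i / I_f = (1.099e+06)(2.58) / 1.227e+06 = 2.312 rpm.
KE_i = ½(1.099e+06)(0.2702 rad/s)² = 40110 J; KE_f = ½(1.227e+06)(0.2421)² = 35940 J.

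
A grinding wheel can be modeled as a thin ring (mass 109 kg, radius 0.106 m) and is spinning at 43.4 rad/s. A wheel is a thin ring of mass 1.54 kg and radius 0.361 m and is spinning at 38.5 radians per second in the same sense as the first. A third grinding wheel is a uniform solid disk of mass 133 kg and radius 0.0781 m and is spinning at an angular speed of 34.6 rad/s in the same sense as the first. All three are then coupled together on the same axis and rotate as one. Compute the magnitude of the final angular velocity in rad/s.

The coupling torques are internal; angular momentum about the shared axis is conserved.
Moments of inertia: I_A = (109)(0.106)² = 1.225 kg·m²; I_B = (1.54)(0.361)² = 0.2007 kg·m²; I_C = ½(133)(0.0781)² = 0.4056 kg·m².
Taking A's sense as positive: L = (1.225)(43.4) + (0.2007)(38.5) + (0.4056)(34.6) = 74.91 kg·m²·rad/s.
Combined I = 1.225 + 0.2007 + 0.4056 = 1.831 kg·m².
ω_f = L / I = 74.91 / 1.831 = 40.91 rad/s.

|ω_f| ≈ 40.9 rad/s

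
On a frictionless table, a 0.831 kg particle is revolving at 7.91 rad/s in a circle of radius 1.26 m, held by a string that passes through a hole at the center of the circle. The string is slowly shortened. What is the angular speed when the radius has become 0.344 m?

No torque about the axis ⇒ m r₁² ω₁ = m r₂² ω₂.
ω₂ = ω₁ (r₁/r₂)² = (7.91)(1.26/0.344)² = 106.1 rad/s.

ω₂ ≈ 106 rad/s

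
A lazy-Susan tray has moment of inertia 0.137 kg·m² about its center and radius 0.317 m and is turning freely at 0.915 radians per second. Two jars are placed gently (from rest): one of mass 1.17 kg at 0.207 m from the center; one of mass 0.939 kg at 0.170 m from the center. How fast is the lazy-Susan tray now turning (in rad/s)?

The added mass arrives with no angular momentum about the center, and any external torque about the center is negligible, so the system's angular momentum is conserved.
Added inertia Σmr² = (1.17)(0.207)² + (0.939)(0.170)² = 0.07727 kg·m²; I_f = 0.1370 + 0.07727 = 0.2143 kg·m².
ω_f = I_p ω_i / I_f = (0.1370)(0.915) / 0.2143 = 0.5850 rad/s.

ω_f ≈ 0.585 rad/s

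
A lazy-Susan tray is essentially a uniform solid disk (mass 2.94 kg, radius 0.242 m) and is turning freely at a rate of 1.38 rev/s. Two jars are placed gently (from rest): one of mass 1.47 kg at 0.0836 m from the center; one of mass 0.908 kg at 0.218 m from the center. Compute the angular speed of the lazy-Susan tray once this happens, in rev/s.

The added mass arrives with no angular momentum about the center, and any external torque about the center is negligible, so the system's angular momentum is conserved.
I_p = ½(2.94)(0.242)² = 0.08609 kg·m².
Added inertia Σmr² = (1.47)(0.0836)² + (0.908)(0.218)² = 0.05343 kg·m²; I_f = 0.08609 + 0.05343 = 0.1395 kg·m².
ω_f = I_p ω_i / I_f = (0.08609)(1.38) / 0.1395 = 0.8515 rev/s.

ω_f ≈ 0.852 rev/s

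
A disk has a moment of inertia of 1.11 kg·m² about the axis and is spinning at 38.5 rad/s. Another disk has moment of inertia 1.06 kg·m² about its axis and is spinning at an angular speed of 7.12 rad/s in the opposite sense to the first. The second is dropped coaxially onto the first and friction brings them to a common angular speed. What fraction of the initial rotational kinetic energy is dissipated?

fraction ≈ 0.664

No external torque acts about the common axis, so total angular momentum is conserved.
Taking A's sense as positive: L = (1.110)(38.5) − (1.060)(7.12) = 35.19 kg·m²·rad/s.
Combined I = 1.110 + 1.060 = 2.170 kg·m².
ω_f = L / I = 35.19 / 2.170 = 16.22 rad/s.
KE_i = ½ΣIω² = 849.5 J; KE_f = ½(2.170)(16.22)² = 285.3 J.
Fraction dissipated = (KE_i − KE_f)/KE_i = 0.6642.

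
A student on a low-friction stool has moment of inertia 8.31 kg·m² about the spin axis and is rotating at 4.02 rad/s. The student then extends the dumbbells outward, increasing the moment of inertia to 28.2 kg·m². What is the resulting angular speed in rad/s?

ω₂ ≈ 1.18 rad/s

Angular momentum about the spin axis is conserved since the torque about it is zero.
ω₂ = I₁ω₁ / I₂ = (8.310)(4.02 rad/s) / (28.20) = 1.185 rad/s.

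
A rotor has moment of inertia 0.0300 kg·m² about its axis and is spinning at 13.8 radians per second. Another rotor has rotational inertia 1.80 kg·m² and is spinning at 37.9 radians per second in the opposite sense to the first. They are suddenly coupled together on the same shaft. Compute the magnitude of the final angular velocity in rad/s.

No external torque acts about the common axis, so total angular momentum is conserved.
Taking A's sense as positive: L = (0.03000)(13.8) − (1.800)(37.9) = -67.81 kg·m²·rad/s.
Combined I = 0.03000 + 1.800 = 1.830 kg·m².
ω_f = L / I = -67.81 / 1.830 = -37.05 rad/s.

|ω_f| ≈ 37.1 rad/s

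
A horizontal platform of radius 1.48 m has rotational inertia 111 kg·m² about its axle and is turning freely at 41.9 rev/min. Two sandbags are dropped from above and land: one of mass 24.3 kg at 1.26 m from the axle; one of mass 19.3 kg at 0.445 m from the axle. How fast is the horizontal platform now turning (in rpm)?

ω_f ≈ 30.3 rpm

No external torque acts about the axle; L_before = L_after.
Added inertia Σmr² = (24.3)(1.26)² + (19.3)(0.445)² = 42.40 kg·m²; I_f = 111.0 + 42.40 = 153.4 kg·m².
ω_f = I_p ω_i / I_f = (111.0)(41.9) / 153.4 = 30.32 rpm.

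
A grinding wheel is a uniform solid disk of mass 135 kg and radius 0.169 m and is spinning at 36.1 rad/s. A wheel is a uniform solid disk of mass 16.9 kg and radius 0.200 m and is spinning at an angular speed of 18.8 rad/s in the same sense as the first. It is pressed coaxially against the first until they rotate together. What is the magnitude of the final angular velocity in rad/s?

No external torque acts about the common axis, so total angular momentum is conserved.
Moments of inertia: I_A = ½(135)(0.169)² = 1.928 kg·m²; I_B = ½(16.9)(0.200)² = 0.3380 kg·m².
Taking A's sense as positive: L = (1.928)(36.1) + (0.3380)(18.8) = 75.95 kg·m²·rad/s.
Combined I = 1.928 + 0.3380 = 2.266 kg·m².
ω_f = L / I = 75.95 / 2.266 = 33.52 rad/s.

|ω_f| ≈ 33.5 rad/s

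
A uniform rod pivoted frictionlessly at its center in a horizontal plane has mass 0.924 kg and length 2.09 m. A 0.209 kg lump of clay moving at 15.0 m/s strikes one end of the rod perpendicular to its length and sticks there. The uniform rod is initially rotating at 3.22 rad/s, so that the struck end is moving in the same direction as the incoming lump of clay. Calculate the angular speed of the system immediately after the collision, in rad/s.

|ω_f| ≈ 7.72 rad/s

The axle reaction passes through the pivot and exerts no torque about it; angular momentum about the pivot is conserved through the impact.
I_p = (1/12)(0.924)(2.09)² = 0.3363 kg·m². Taking the sense of the lump of clay's angular momentum as positive, L_{lump} = m v R = (0.209)(15.0)(2.09/2) = 3.276 kg·m²/s.
L_i = +I_p ω_p + m v R = +(0.3363)(3.22) + 3.276 = 4.359 kg·m²/s.
After sticking, I_f = I_p + m R² = 0.3363 + (0.209)(2.09/2)² = 0.5646 kg·m².
ω_f = L_i / I_f = 4.359 / 0.5646 = 7.721 rad/s.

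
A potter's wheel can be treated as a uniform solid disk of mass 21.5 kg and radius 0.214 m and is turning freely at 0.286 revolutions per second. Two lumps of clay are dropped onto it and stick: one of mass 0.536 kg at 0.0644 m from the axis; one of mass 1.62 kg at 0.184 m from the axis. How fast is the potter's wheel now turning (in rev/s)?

ω_f ≈ 0.256 rev/s

No external torque acts about the axis; L_before = L_after.
I_p = ½(21.5)(0.214)² = 0.4923 kg·m².
Added inertia Σmr² = (0.536)(0.0644)² + (1.62)(0.184)² = 0.05707 kg·m²; I_f = 0.4923 + 0.05707 = 0.5494 kg·m².
ω_f = I_p ω_i / I_f = (0.4923)(0.286) / 0.5494 = 0.2563 rev/s.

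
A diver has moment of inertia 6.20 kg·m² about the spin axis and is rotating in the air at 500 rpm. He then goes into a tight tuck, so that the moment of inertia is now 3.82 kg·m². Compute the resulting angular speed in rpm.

ω₂ ≈ 812 rpm

No external torque acts about the spin axis, so angular momentum is conserved.
ω₂ = I₁ω₁ / I₂ = (6.200)(500 rpm) / (3.820) = 811.5 rpm.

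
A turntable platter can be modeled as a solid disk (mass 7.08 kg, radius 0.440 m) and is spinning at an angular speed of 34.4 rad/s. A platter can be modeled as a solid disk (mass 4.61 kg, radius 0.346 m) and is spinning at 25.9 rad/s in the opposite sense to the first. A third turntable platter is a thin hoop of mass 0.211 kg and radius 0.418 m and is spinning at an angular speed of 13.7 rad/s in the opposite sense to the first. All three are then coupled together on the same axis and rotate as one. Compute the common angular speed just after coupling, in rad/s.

|ω_f| ≈ 16.0 rad/s

The coupling torques are internal; angular momentum about the shared axis is conserved.
Moments of inertia: I_A = ½(7.08)(0.440)² = 0.6853 kg·m²; I_B = ½(4.61)(0.346)² = 0.2759 kg·m²; I_C = (0.211)(0.418)² = 0.03687 kg·m².
Taking A's sense as positive: L = (0.6853)(34.4) − (0.2759)(25.9) − (0.03687)(13.7) = 15.92 kg·m²·rad/s.
Combined I = 0.6853 + 0.2759 + 0.03687 = 0.9982 kg·m².
ω_f = L / I = 15.92 / 0.9982 = 15.95 rad/s.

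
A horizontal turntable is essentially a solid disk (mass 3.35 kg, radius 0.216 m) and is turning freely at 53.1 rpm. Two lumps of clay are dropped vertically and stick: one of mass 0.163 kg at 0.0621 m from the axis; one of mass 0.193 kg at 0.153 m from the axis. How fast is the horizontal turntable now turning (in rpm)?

No external torque acts about the axis; L_before = L_after.
I_p = ½(3.35)(0.216)² = 0.07815 kg·m².
Added inertia Σmr² = (0.163)(0.0621)² + (0.193)(0.153)² = 0.005147 kg·m²; I_f = 0.07815 + 0.005147 = 0.08330 kg·m².
ω_f = I_p ω_i / I_f = (0.07815)(53.1) / 0.08330 = 49.82 rpm.

ω_f ≈ 49.8 rpm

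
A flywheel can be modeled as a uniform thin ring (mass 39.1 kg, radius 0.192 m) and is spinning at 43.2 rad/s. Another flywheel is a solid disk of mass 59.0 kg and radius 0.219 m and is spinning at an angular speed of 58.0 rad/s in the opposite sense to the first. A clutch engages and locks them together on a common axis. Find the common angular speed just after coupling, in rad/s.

|ω_f| ≈ 6.93 rad/s

The coupling torques are internal; angular momentum about the shared axis is conserved.
Moments of inertia: I_A = (39.1)(0.192)² = 1.441 kg·m²; I_B = ½(59.0)(0.219)² = 1.415 kg·m².
Taking A's sense as positive: L = (1.441)(43.2) − (1.415)(58.0) = -19.79 kg·m²·rad/s.
Combined I = 1.441 + 1.415 = 2.856 kg·m².
ω_f = L / I = -19.79 / 2.856 = -6.930 rad/s.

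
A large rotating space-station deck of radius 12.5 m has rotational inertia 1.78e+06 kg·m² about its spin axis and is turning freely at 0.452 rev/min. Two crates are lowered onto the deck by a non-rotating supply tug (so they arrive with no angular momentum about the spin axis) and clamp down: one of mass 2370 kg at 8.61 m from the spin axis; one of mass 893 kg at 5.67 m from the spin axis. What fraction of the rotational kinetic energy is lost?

No external torque acts about the spin axis; L_before = L_after.
Added inertia Σmr² = (2370)(8.61)² + (893)(5.67)² = 2.044e+05 kg·m²; I_f = 1.780e+06 + 2.044e+05 = 1.984e+06 kg·m².
ω_f = I_p ω_i / I_f = (1.780e+06)(0.452) / 1.984e+06 = 0.4054 rpm.
KE_i = ½(1.780e+06)(0.04733 rad/s)² = 1994 J; KE_f = ½(1.984e+06)(0.04246)² = 1789 J.
Fraction lost = 0.1030.

fraction ≈ 0.103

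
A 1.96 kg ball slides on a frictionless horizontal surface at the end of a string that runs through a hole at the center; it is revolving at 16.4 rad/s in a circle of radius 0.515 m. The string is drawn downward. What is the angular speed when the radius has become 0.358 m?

No torque about the axis ⇒ m r₁² ω₁ = m r₂² ω₂.
ω₂ = ω₁ (r₁/r₂)² = (16.4)(0.515/0.358)² = 33.94 rad/s.

ω₂ ≈ 33.9 rad/s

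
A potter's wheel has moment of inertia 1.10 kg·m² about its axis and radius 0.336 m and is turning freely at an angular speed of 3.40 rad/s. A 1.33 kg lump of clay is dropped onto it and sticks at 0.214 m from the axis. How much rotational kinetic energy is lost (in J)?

energy lost ≈ 0.334 J

No external torque acts about the axis; L_before = L_after.
Added inertia Σmr² = (1.33)(0.214)² = 0.06091 kg·m²; I_f = 1.100 + 0.06091 = 1.161 kg·m².
ω_f = I_p ω_i / I_f = (1.100)(3.40) / 1.161 = 3.222 rad/s.
KE_i = ½(1.100)(3.400 rad/s)² = 6.358 J; KE_f = ½(1.161)(3.222)² = 6.024 J.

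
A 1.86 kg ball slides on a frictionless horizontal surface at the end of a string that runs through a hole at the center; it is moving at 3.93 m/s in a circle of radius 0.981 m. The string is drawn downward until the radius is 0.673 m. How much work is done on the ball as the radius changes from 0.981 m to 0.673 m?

W ≈ 16.2 J

Central (radial) force ⇒ zero torque about the center ⇒ m v r is constant.
v₂ = v₁ r₁ / r₂ = (3.93)(0.981) / (0.673) = 5.729 m/s.
W = ΔKE = ½m(v₂² − v₁²) = 16.16 J.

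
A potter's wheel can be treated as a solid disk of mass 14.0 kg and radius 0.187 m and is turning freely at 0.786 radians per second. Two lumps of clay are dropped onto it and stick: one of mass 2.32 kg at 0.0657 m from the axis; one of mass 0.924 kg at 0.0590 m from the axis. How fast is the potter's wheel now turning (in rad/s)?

ω_f ≈ 0.746 rad/s

No external torque acts about the axis; L_before = L_after.
I_p = ½(14.0)(0.187)² = 0.2448 kg·m².
Added inertia Σmr² = (2.32)(0.0657)² + (0.924)(0.0590)² = 0.01323 kg·m²; I_f = 0.2448 + 0.01323 = 0.2580 kg·m².
ω_f = I_p ω_i / I_f = (0.2448)(0.786) / 0.2580 = 0.7457 rad/s.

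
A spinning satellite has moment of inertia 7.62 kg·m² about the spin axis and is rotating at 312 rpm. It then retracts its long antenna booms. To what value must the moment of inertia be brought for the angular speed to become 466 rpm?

I₂ ≈ 5.10 kg·m²

With no external torque about the axis, L is conserved: I₁ω₁ = I₂ω₂.
I₂ = I₁ω₁ / ω₂ = (7.62)(312) / (466) = 5.102 kg·m².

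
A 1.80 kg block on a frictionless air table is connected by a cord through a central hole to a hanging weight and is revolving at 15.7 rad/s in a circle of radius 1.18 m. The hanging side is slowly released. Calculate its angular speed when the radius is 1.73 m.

No torque about the axis ⇒ m r₁² ω₁ = m r₂² ω₂.
ω₂ = ω₁ (r₁/r₂)² = (15.7)(1.18/1.73)² = 7.304 rad/s.

ω₂ ≈ 7.30 rad/s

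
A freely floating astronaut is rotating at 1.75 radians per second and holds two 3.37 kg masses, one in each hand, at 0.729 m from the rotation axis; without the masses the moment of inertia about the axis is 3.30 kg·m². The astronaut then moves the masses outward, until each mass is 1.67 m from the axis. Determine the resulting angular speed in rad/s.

Angular momentum about the spin axis is conserved since the torque about it is zero.
I₁ = 3.30 + 2(3.37)(0.729)² = 6.882 kg·m²; I₂ = 3.30 + 2(3.37)(1.67)² = 22.10 kg·m².
ω₂ = I₁ω₁ / I₂ = (6.882)(1.75 rad/s) / (22.10) = 0.5450 rad/s.

ω₂ ≈ 0.545 rad/s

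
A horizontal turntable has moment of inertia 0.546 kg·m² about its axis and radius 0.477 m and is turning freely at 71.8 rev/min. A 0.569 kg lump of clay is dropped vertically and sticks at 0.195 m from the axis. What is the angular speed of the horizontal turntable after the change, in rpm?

ω_f ≈ 69.1 rpm

No external torque acts about the axis; L_before = L_after.
Added inertia Σmr² = (0.569)(0.195)² = 0.02164 kg·m²; I_f = 0.5460 + 0.02164 = 0.5676 kg·m².
ω_f = I_p ω_i / I_f = (0.5460)(71.8) / 0.5676 = 69.06 rpm.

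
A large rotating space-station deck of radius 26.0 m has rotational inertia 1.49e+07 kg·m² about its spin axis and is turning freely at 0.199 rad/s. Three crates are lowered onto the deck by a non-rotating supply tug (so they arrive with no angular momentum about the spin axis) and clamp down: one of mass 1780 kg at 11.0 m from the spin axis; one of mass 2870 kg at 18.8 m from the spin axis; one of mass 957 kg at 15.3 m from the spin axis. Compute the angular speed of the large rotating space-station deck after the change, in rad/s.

ω_f ≈ 0.181 rad/s

The added mass arrives with no angular momentum about the spin axis, and any external torque about the spin axis is negligible, so the system's angular momentum is conserved.
Added inertia Σmr² = (1780)(11.0)² + (2870)(18.8)² + (957)(15.3)² = 1.454e+06 kg·m²; I_f = 1.490e+07 + 1.454e+06 = 1.635e+07 kg·m².
ω_f = I_p ω_i / I_f = (1.490e+07)(0.199) / 1.635e+07 = 0.1813 rad/s.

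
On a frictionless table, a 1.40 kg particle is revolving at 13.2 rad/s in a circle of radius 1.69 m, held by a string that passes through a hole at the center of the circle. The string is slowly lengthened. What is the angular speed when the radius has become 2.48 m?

ω₂ ≈ 6.13 rad/s

The constraining force is radial, so m r² ω about the center is conserved.
ω₂ = ω₁ (r₁/r₂)² = (13.2)(1.69/2.48)² = 6.130 rad/s.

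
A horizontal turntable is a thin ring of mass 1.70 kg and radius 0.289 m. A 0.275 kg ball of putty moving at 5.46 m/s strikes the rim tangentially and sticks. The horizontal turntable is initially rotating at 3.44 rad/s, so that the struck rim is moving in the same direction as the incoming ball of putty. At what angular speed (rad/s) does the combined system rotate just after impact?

About the axle the impulsive forces during the collision are internal, so angular momentum about that axis is conserved.
I_p = (1.70)(0.289)² = 0.1420 kg·m². Taking the sense of the ball of putty's angular momentum as positive, L_{ball} = m v R = (0.275)(5.46)(0.289) = 0.4339 kg·m²/s.
L_i = +I_p ω_p + m v R = +(0.1420)(3.44) + 0.4339 = 0.9224 kg·m²/s.
After sticking, I_f = I_p + m R² = 0.1420 + (0.275)(0.289)² = 0.1650 kg·m².
ω_f = L_i / I_f = 0.9224 / 0.1650 = 5.592 rad/s.

|ω_f| ≈ 5.59 rad/s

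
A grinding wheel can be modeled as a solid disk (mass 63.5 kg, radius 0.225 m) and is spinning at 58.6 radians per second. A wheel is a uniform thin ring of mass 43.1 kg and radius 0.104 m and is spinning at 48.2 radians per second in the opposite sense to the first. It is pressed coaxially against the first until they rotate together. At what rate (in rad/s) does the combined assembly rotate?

The coupling torques are internal; angular momentum about the shared axis is conserved.
Moments of inertia: I_A = ½(63.5)(0.225)² = 1.607 kg·m²; I_B = (43.1)(0.104)² = 0.4662 kg·m².
Taking A's sense as positive: L = (1.607)(58.6) − (0.4662)(48.2) = 71.72 kg·m²·rad/s.
Combined I = 1.607 + 0.4662 = 2.074 kg·m².
ω_f = L / I = 71.72 / 2.074 = 34.59 rad/s.

|ω_f| ≈ 34.6 rad/s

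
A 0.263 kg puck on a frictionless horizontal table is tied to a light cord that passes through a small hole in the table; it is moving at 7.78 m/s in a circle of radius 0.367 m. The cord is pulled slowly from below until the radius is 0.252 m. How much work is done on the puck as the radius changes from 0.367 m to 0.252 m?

The only horizontal force on the mass is along the cord (radial), so it exerts no torque about the hole and angular momentum m v r is conserved.
v₂ = v₁ r₁ / r₂ = (7.78)(0.367) / (0.252) = 11.33 m/s.
W = ΔKE = ½m(v₂² − v₁²) = 8.922 J.

W ≈ 8.92 J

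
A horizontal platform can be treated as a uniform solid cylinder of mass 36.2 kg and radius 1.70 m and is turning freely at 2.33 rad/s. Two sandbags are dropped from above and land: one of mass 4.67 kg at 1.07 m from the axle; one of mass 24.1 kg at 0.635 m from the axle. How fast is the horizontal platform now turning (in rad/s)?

ω_f ≈ 1.81 rad/s

The added mass arrives with no angular momentum about the axle, and any external torque about the axle is negligible, so the system's angular momentum is conserved.
I_p = ½(36.2)(1.70)² = 52.31 kg·m².
Added inertia Σmr² = (4.67)(1.07)² + (24.1)(0.635)² = 15.06 kg·m²; I_f = 52.31 + 15.06 = 67.37 kg·m².
ω_f = I_p ω_i / I_f = (52.31)(2.33) / 67.37 = 1.809 rad/s.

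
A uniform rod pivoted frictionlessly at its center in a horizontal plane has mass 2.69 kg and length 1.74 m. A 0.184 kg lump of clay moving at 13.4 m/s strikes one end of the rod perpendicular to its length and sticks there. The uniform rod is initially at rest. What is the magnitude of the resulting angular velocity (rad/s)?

|ω_f| ≈ 2.62 rad/s

The axle reaction passes through the pivot and exerts no torque about it; angular momentum about the pivot is conserved through the impact.
I_p = (1/12)(2.69)(1.74)² = 0.6787 kg·m². Taking the sense of the lump of clay's angular momentum as positive, L_{lump} = m v R = (0.184)(13.4)(1.74/2) = 2.145 kg·m²/s.
L_i = 0 + 2.145 = 2.145 kg·m²/s.
After sticking, I_f = I_p + m R² = 0.6787 + (0.184)(1.74/2)² = 0.8180 kg·m².
ω_f = L_i / I_f = 2.145 / 0.8180 = 2.622 rad/s.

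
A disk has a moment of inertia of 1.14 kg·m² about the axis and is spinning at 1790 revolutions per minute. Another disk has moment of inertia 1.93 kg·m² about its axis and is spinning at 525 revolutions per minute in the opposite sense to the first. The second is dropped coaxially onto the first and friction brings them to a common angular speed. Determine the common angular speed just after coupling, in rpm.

The coupling torques are internal; angular momentum about the shared axis is conserved.
Taking A's sense as positive: L = (1.140)(1790) − (1.930)(525) = 1027 kg·m²·rpm.
Combined I = 1.140 + 1.930 = 3.070 kg·m².
ω_f = L / I = 1027 / 3.070 = 334.6 rpm.

|ω_f| ≈ 335 rpm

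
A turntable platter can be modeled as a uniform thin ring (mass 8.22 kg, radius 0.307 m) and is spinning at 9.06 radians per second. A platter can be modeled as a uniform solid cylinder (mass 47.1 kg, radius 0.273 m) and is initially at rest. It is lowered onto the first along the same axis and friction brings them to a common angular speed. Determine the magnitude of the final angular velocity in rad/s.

The coupling torques are internal; angular momentum about the shared axis is conserved.
Moments of inertia: I_A = (8.22)(0.307)² = 0.7747 kg·m²; I_B = ½(47.1)(0.273)² = 1.755 kg·m².
Taking A's sense as positive: L = (0.7747)(9.06) = 7.019 kg·m²·rad/s.
Combined I = 0.7747 + 1.755 = 2.530 kg·m².
ω_f = L / I = 7.019 / 2.530 = 2.774 rad/s.

|ω_f| ≈ 2.77 rad/s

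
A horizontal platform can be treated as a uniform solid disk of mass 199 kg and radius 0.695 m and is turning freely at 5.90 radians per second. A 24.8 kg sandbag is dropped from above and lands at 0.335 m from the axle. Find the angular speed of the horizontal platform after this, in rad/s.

ω_f ≈ 5.58 rad/s

No external torque acts about the axle; L_before = L_after.
I_p = ½(199)(0.695)² = 48.06 kg·m².
Added inertia Σmr² = (24.8)(0.335)² = 2.783 kg·m²; I_f = 48.06 + 2.783 = 50.84 kg·m².
ω_f = I_p ω_i / I_f = (48.06)(5.90) / 50.84 = 5.577 rad/s.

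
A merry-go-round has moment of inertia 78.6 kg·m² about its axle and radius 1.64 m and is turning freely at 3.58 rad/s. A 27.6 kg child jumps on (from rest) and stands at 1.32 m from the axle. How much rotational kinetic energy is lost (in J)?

energy lost ≈ 191 J

No external torque acts about the axle; L_before = L_after.
Added inertia Σmr² = (27.6)(1.32)² = 48.09 kg·m²; I_f = 78.60 + 48.09 = 126.7 kg·m².
ω_f = I_p ω_i / I_f = (78.60)(3.58) / 126.7 = 2.221 rad/s.
KE_i = ½(78.60)(3.580 rad/s)² = 503.7 J; KE_f = ½(126.7)(2.221)² = 312.5 J.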